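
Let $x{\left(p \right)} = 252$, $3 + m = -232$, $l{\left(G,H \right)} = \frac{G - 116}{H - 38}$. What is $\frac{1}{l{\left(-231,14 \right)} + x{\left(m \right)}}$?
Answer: $\frac{24}{6395} \approx 0.0037529$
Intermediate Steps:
$l{\left(G,H \right)} = \frac{-116 + G}{-38 + H}$
$m = -235$ ($m = -3 - 232 = -235$)
$\frac{1}{l{\left(-231,14 \right)} + x{\left(m \right)}} = \frac{1}{\frac{-116 - 231}{-38 + 14} + 252} = \frac{1}{\frac{1}{-24} \left(-347\right) + 252} = \frac{1}{\left(- \frac{1}{24}\right) \left(-347\right) + 252} = \frac{1}{\frac{347}{24} + 252} = \frac{1}{\frac{6395}{24}} = \frac{24}{6395}$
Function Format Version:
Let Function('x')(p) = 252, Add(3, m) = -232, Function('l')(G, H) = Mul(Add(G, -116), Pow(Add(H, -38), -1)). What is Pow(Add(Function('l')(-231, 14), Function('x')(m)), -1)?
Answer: Rational(24, 6395) ≈ 0.0037529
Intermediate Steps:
Function('l')(G, H) = Mul(Pow(Add(-38, H), -1), Add(-116, G)) (Function('l')(G, H) = Mul(Add(-116, G), Pow(Add(-38, H), -1)) = Mul(Pow(Add(-38, H), -1), Add(-116, G)))
m = -235 (m = Add(-3, -232) = -235)
Pow(Add(Function('l')(-231, 14), Function('x')(m)), -1) = Pow(Add(Mul(Pow(Add(-38, 14), -1), Add(-116, -231)), 252), -1) = Pow(Add(Mul(Pow(-24, -1), -347), 252), -1) = Pow(Add(Mul(Rational(-1, 24), -347), 252), -1) = Pow(Add(Rational(347, 24), 252), -1) = Pow(Rational(6395, 24), -1) = Rational(24, 6395)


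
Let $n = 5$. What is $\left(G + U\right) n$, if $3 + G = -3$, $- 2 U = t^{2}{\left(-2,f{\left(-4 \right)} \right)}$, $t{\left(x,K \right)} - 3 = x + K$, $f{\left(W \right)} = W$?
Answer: $- \frac{105}{2} \approx -52.5$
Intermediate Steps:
$t{\left(x,K \right)} = 3 + K + x$ ($t{\left(x,K \right)} = 3 + \left(x + K\right) = 3 + \left(K + x\right) = 3 + K + x$)
$U = - \frac{9}{2}$ ($U = - \frac{\left(3 - 4 - 2\right)^{2}}{2} = - \frac{\left(-3\right)^{2}}{2} = \left(- \frac{1}{2}\right) 9 = - \frac{9}{2} \approx -4.5$)
$G = -6$ ($G = -3 - 3 = -6$)
$\left(G + U\right) n = \left(-6 - \frac{9}{2}\right) 5 = \left(- \frac{21}{2}\right) 5 = - \frac{105}{2}$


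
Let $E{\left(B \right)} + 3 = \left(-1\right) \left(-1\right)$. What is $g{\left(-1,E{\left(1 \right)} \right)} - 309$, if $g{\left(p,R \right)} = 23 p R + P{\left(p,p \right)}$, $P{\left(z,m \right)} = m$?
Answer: $-264$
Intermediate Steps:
$E{\left(B \right)} = -2$ ($E{\left(B \right)} = -3 - -1 = -3 + 1 = -2$)
$g{\left(p,R \right)} = p + 23 R p$ ($g{\left(p,R \right)} = 23 p R + p = 23 R p + p = p + 23 R p$)
$g{\left(-1,E{\left(1 \right)} \right)} - 309 = - (1 + 23 \left(-2\right)) - 309 = - (1 - 46) - 309 = \left(-1\right) \left(-45\right) - 309 = 45 - 309 = -264$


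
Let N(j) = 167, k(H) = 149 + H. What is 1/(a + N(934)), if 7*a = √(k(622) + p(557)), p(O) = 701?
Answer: 8183/1365089 - 56*√23/1365089 ≈ 0.0057977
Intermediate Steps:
a = 8*√23/7 (a = √((149 + 622) + 701)/7 = √(771 + 701)/7 = √1472/7 = (8*√23)/7 = 8*√23/7 ≈ 5.4809)
1/(a + N(934)) = 1/(8*√23/7 + 167) = 1/(167 + 8*√23/7)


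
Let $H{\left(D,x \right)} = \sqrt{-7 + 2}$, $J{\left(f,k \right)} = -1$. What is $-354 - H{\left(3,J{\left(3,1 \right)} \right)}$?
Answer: $-354 - i \sqrt{5} \approx -354.0 - 2.2361 i$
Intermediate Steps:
$H{\left(D,x \right)} = i \sqrt{5}$ ($H{\left(D,x \right)} = \sqrt{-5} = i \sqrt{5}$)
$-354 - H{\left(3,J{\left(3,1 \right)} \right)} = -354 - i \sqrt{5}$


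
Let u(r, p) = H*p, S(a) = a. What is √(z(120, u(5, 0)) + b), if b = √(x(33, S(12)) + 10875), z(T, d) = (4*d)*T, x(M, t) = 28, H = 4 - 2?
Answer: 10903^(¼) ≈ 10.218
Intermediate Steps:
H = 2
u(r, p) = 2*p
z(T, d) = 4*T*d
b = √10903 (b = √(28 + 10875) = √10903 ≈ 104.42)
√(z(120, u(5, 0)) + b) = √(4*120*(2*0) + √10903) = √(4*120*0 + √10903) = √(0 + √10903) = √(√10903) = 10903^(¼)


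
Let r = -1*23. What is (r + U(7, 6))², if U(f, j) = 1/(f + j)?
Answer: 88804/169 ≈ 525.47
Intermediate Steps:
r = -23
(r + U(7, 6))² = (-23 + 1/(7 + 6))² = (-23 + 1/13)² = (-298/13)² = 88804/169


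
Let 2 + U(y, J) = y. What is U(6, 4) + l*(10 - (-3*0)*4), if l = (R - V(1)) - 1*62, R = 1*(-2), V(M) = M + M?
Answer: -656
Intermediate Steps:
V(M) = 2*M
U(y, J) = -2 + y
R = -2
l = -66 (l = (-2 - 2) - 1*62 = (-2 - 1*2) - 62 = (-2 - 2) - 62 = -4 - 62 = -66)
U(6, 4) + l*(10 - (-3*0)*4) = (-2 + 6) - 66*(10 - (-3*0)*4) = 4 - 66*(10 - 0*4) = 4 - 66*(10 - 1*0) = 4 - 66*(10 + 0) = 4 - 66*10 = 4 - 660 = -656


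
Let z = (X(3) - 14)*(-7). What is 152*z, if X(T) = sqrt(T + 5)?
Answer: 14896 - 2128*sqrt(2) ≈ 11887.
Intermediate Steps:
X(T) = sqrt(5 + T)
z = 98 - 14*sqrt(2) (z = (sqrt(5 + 3) - 14)*(-7) = (sqrt(8) - 14)*(-7) = (2*sqrt(2) - 14)*(-7) = (-14 + 2*sqrt(2))*(-7) = 98 - 14*sqrt(2) ≈ 78.201)
152*z = 152*(98 - 14*sqrt(2)) = 14896 - 2128*sqrt(2)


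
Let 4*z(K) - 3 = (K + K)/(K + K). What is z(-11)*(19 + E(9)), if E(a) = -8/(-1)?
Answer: 27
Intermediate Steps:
z(K) = 1 (z(K) = ¾ + ((K + K)/(K + K))/4 = ¾ + ((2*K)/((2*K)))/4 = ¾ + ((2*K)*(1/(2*K)))/4 = ¾ + (¼)*1 = ¾ + ¼ = 1)
E(a) = 8 (E(a) = -8*(-1) = 8)
z(-11)*(19 + E(9)) = 1*(19 + 8) = 1*27 = 27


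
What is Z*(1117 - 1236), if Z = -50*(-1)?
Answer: -5950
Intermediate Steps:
Z = 50 (Z = -25*(-2) = 50)
Z*(1117 - 1236) = 50*(1117 - 1236) = 50*(-119) = -5950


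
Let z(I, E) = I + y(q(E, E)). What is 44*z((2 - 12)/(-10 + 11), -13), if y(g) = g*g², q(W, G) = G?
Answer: -97108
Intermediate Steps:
y(g) = g³
z(I, E) = I + E³
44*z((2 - 12)/(-10 + 11), -13) = 44*((2 - 12)/(-10 + 11) + (-13)³) = 44*(-10/1 - 2197) = 44*(-10*1 - 2197) = 44*(-10 - 2197) = 44*(-2207) = -97108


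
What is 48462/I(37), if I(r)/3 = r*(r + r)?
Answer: 8077/1369 ≈ 5.8999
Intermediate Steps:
I(r) = 6*r**2 (I(r) = 3*(r*(r + r)) = 3*(r*(2*r)) = 3*(2*r**2) = 6*r**2)
48462/I(37) = 48462/((6*37**2)) = 48462/((6*1369)) = 48462/8214 = 48462*(1/8214) = 8077/1369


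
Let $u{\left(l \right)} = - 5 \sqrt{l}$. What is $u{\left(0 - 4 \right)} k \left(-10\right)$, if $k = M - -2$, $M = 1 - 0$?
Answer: $300 i \approx 300.0 i$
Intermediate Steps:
$M = 1$ ($M = 1 + 0 = 1$)
$k = 3$ ($k = 1 - -2 = 1 + 2 = 3$)
$u{\left(0 - 4 \right)} k \left(-10\right) = - 5 \sqrt{0 - 4} \cdot 3 \left(-10\right) = - 5 \sqrt{-4} \cdot 3 \left(-10\right) = - 5 \cdot 2 i 3 \left(-10\right) = - 10 i 3 \left(-10\right) = - 30 i \left(-10\right) = 300 i$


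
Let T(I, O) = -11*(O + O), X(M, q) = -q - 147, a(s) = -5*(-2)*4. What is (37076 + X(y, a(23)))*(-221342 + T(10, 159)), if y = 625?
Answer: -8294122760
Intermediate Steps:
a(s) = 40 (a(s) = 10*4 = 40)
X(M, q) = -147 - q
T(I, O) = -22*O
(37076 + X(y, a(23)))*(-221342 + T(10, 159)) = (37076 + (-147 - 1*40))*(-221342 - 22*159) = (37076 + (-147 - 40))*(-221342 - 3498) = (37076 - 187)*(-224840) = 36889*(-224840) = -8294122760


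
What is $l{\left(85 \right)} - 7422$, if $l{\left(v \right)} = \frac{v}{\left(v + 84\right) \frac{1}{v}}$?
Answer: $- \frac{1247093}{169} \approx -7379.3$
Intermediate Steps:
$l{\left(v \right)} = \frac{v^{2}}{84 + v}$ ($l{\left(v \right)} = \frac{v}{\left(84 + v\right) \frac{1}{v}} = \frac{v}{\frac{1}{v} \left(84 + v\right)} = v \frac{v}{84 + v} = \frac{v^{2}}{84 + v}$)
$l{\left(85 \right)} - 7422 = \frac{85^{2}}{84 + 85} - 7422 = \frac{7225}{169} - 7422 = - \frac{1247093}{169}$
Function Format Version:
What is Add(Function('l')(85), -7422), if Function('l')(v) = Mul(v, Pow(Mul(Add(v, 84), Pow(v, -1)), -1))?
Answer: Rational(-1247093, 169) ≈ -7379.3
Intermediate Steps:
Function('l')(v) = Mul(Pow(v, 2), Pow(Add(84, v), -1)) (Function('l')(v) = Mul(v, Pow(Mul(Add(84, v), Pow(v, -1)), -1)) = Mul(v, Pow(Mul(Pow(v, -1), Add(84, v)), -1)) = Mul(v, Mul(v, Pow(Add(84, v), -1))) = Mul(Pow(v, 2), Pow(Add(84, v), -1)))
Add(Function('l')(85), -7422) = Add(Mul(Pow(85, 2), Pow(Add(84, 85), -1)), -7422) = Add(Mul(7225, Pow(169, -1)), -7422) = Add(Mul(7225, Rational(1, 169)), -7422) = Add(Rational(7225, 169), -7422) = Rational(-1247093, 169)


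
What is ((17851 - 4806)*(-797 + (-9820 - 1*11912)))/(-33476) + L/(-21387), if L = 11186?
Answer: 6285068183999/715951212 ≈ 8778.6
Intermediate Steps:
((17851 - 4806)*(-797 + (-9820 - 1*11912)))/(-33476) + L/(-21387) = ((17851 - 4806)*(-797 + (-9820 - 1*11912)))/(-33476) + 11186/(-21387) = (13045*(-797 + (-9820 - 11912)))*(-1/33476) + 11186*(-1/21387) = (13045*(-797 - 21732))*(-1/33476) - 11186/21387 = (13045*(-22529))*(-1/33476) - 11186/21387 = -293890805*(-1/33476) - 11186/21387 = 293890805/33476 - 11186/21387 = 6285068183999/715951212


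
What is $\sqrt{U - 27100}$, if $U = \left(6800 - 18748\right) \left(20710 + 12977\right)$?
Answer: $4 i \sqrt{25157461} \approx 20063.0 i$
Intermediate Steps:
$U = -402492276$ ($U = \left(-11948\right) 33687 = -402492276$)
$\sqrt{U - 27100} = \sqrt{-402492276 - 27100} = \sqrt{-402519376} = 4 i \sqrt{25157461}$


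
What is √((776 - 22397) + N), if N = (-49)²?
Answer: 62*I*√5 ≈ 138.64*I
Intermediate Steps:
N = 2401
√((776 - 22397) + N) = √((776 - 22397) + 2401) = √(-21621 + 2401) = √(-19220) = 62*I*√5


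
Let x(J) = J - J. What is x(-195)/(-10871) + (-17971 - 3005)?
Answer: -20976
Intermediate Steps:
x(J) = 0
x(-195)/(-10871) + (-17971 - 3005) = 0/(-10871) + (-17971 - 3005) = 0*(-1/10871) - 20976 = 0 - 20976 = -20976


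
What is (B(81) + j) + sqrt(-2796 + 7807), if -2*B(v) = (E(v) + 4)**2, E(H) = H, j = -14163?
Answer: -35551/2 + sqrt(5011) ≈ -17705.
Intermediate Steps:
B(v) = -(4 + v)**2/2 (B(v) = -(v + 4)**2/2 = -(4 + v)**2/2)
(B(81) + j) + sqrt(-2796 + 7807) = (-(4 + 81)**2/2 - 14163) + sqrt(-2796 + 7807) = (-1/2*85**2 - 14163) + sqrt(5011) = (-1/2*7225 - 14163) + sqrt(5011) = (-7225/2 - 14163) + sqrt(5011) = -35551/2 + sqrt(5011)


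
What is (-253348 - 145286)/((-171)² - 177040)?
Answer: 398634/147799 ≈ 2.6971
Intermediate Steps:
(-253348 - 145286)/((-171)² - 177040) = -398634/(29241 - 177040) = -398634/(-147799) = -398634*(-1/147799) = 398634/147799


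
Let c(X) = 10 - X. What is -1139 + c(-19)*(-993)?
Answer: -29936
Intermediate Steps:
-1139 + c(-19)*(-993) = -1139 + (10 - 1*(-19))*(-993) = -1139 + (10 + 19)*(-993) = -1139 + 29*(-993) = -1139 - 28797 = -29936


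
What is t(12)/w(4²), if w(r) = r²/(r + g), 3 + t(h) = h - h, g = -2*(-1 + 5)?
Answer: -3/32 ≈ -0.093750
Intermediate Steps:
g = -8 (g = -2*4 = -8)
t(h) = -3 (t(h) = -3 + (h - h) = -3 + 0 = -3)
w(r) = r²/(-8 + r) (w(r) = r²/(r - 8) = r²/(-8 + r))
t(12)/w(4²) = -3/((4²)²/(-8 + 4²)) = -3/(16²/(-8 + 16)) = -3/(256/8) = -3/(256*(⅛)) = -3/32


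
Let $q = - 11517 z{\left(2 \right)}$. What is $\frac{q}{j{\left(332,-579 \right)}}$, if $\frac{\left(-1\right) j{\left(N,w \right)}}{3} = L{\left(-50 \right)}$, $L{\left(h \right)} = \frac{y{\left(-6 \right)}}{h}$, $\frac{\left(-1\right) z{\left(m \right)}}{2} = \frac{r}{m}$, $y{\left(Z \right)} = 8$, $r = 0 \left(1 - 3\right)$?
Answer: $0$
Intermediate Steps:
$r = 0$ ($r = 0 \left(-2\right) = 0$)
$z{\left(m \right)} = 0$ ($z{\left(m \right)} = - 2 \frac{0}{m} = \left(-2\right) 0 = 0$)
$L{\left(h \right)} = \frac{8}{h}$
$q = 0$ ($q = \left(-11517\right) 0 = 0$)
$j{\left(N,w \right)} = \frac{12}{25}$ ($j{\left(N,w \right)} = - 3 \frac{8}{-50} = - 3 \cdot 8 \left(- \frac{1}{50}\right) = \left(-3\right) \left(- \frac{4}{25}\right) = \frac{12}{25}$)
$\frac{q}{j{\left(332,-579 \right)}} = \frac{0}{\frac{12}{25}} = 0 \cdot \frac{25}{12} = 0$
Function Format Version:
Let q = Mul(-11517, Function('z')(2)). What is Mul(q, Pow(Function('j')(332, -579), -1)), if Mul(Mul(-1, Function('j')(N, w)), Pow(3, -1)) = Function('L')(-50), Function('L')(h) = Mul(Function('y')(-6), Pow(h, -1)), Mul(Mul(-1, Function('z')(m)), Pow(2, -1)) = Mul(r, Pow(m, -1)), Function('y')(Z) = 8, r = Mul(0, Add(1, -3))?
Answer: 0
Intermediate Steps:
r = 0 (r = Mul(0, -2) = 0)
Function('z')(m) = 0 (Function('z')(m) = Mul(-2, Mul(0, Pow(m, -1))) = Mul(-2, 0) = 0)
Function('L')(h) = Mul(8, Pow(h, -1))
q = 0 (q = Mul(-11517, 0) = 0)
Function('j')(N, w) = Rational(12, 25) (Function('j')(N, w) = Mul(-3, Mul(8, Pow(-50, -1))) = Mul(-3, Mul(8, Rational(-1, 50))) = Mul(-3, Rational(-4, 25)) = Rational(12, 25))
Mul(q, Pow(Function('j')(332, -579), -1)) = Mul(0, Pow(Rational(12, 25), -1)) = Mul(0, Rational(25, 12)) = 0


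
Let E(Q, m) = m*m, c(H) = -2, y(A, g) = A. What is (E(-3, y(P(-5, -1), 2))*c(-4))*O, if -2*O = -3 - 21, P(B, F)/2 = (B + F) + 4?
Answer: -384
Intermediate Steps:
P(B, F) = 8 + 2*B + 2*F (P(B, F) = 2*((B + F) + 4) = 2*(4 + B + F) = 8 + 2*B + 2*F)
E(Q, m) = m²
O = 12 (O = -(-3 - 21)/2 = -½*(-24) = 12)
(E(-3, y(P(-5, -1), 2))*c(-4))*O = ((8 + 2*(-5) + 2*(-1))²*(-2))*12 = ((8 - 10 - 2)²*(-2))*12 = ((-4)²*(-2))*12 = (16*(-2))*12 = -32*12 = -384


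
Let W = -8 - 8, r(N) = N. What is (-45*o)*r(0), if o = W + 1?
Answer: 0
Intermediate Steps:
W = -16
o = -15 (o = -16 + 1 = -15)
(-45*o)*r(0) = -45*(-15)*0 = 675*0 = 0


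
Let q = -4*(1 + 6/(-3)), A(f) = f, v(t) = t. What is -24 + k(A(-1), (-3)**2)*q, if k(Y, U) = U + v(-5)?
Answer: -8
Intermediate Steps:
k(Y, U) = -5 + U (k(Y, U) = U - 5 = -5 + U)
q = 4 (q = -4*(1 + 6*(-1/3)) = -4*(1 - 2) = -4*(-1) = 4)
-24 + k(A(-1), (-3)**2)*q = -24 + (-5 + (-3)**2)*4 = -24 + (-5 + 9)*4 = -24 + 4*4 = -24 + 16 = -8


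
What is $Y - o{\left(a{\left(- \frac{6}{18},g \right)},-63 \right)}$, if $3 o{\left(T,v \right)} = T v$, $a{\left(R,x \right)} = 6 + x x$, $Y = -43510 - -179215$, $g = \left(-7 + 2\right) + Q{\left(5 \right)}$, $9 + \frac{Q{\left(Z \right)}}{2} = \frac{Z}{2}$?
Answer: $142635$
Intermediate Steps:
$Q{\left(Z \right)} = -18 + Z$ ($Q{\left(Z \right)} = -18 + 2 \frac{Z}{2} = -18 + Z$)
$g = -18$ ($g = \left(-7 + 2\right) + \left(-18 + 5\right) = -5 - 13 = -18$)
$Y = 135705$ ($Y = -43510 + 179215 = 135705$)
$a{\left(R,x \right)} = 6 + x^{2}$
$o{\left(T,v \right)} = \frac{T v}{3}$
$Y - o{\left(a{\left(- \frac{6}{18},g \right)},-63 \right)} = 135705 - \frac{1}{3} \left(6 + \left(-18\right)^{2}\right) \left(-63\right) = 135705 - \frac{1}{3} \left(6 + 324\right) \left(-63\right) = 135705 - \frac{1}{3} \cdot 330 \left(-63\right) = 135705 - -6930 = 135705 + 6930 = 142635$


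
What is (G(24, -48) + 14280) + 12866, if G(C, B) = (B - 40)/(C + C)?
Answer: 162865/6 ≈ 27144.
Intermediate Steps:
G(C, B) = (-40 + B)/(2*C) (G(C, B) = (-40 + B)/((2*C)) = (-40 + B)*(1/(2*C)) = (-40 + B)/(2*C))
(G(24, -48) + 14280) + 12866 = ((½)*(-40 - 48)/24 + 14280) + 12866 = ((½)*(1/24)*(-88) + 14280) + 12866 = (-11/6 + 14280) + 12866 = 85669/6 + 12866 = 162865/6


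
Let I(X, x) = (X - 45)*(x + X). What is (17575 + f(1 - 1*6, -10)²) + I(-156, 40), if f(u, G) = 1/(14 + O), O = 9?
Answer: 21631340/529 ≈ 40891.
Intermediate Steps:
I(X, x) = (-45 + X)*(X + x)
f(u, G) = 1/23 (f(u, G) = 1/(14 + 9) = 1/23)
(17575 + f(1 - 1*6, -10)²) + I(-156, 40) = (17575 + (1/23)²) + ((-156)² - 45*(-156) - 45*40 - 156*40) = (17575 + 1/529) + (24336 + 7020 - 1800 - 6240) = 9297176/529 + 23316 = 21631340/529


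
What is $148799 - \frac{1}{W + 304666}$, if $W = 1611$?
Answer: $\frac{45573711322}{306277} \approx 1.488 \cdot 10^{5}$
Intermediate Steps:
$148799 - \frac{1}{W + 304666} = 148799 - \frac{1}{1611 + 304666} = 148799 - \frac{1}{306277} = \frac{45573711322}{306277}$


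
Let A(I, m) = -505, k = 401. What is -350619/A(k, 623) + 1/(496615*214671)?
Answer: 7475816880776828/10767492705165 ≈ 694.29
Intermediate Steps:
-350619/A(k, 623) + 1/(496615*214671) = -350619/(-505) + 1/(496615*214671) = -350619*(-1/505) + (1/496615)*(1/214671) = 350619/505 + 1/106608838665 = 7475816880776828/10767492705165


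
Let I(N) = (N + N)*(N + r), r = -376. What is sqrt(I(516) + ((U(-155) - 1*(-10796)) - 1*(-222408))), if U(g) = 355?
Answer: sqrt(378039) ≈ 614.85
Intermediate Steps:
I(N) = 2*N*(-376 + N) (I(N) = (N + N)*(N - 376) = (2*N)*(-376 + N) = 2*N*(-376 + N))
sqrt(I(516) + ((U(-155) - 1*(-10796)) - 1*(-222408))) = sqrt(2*516*(-376 + 516) + ((355 - 1*(-10796)) - 1*(-222408))) = sqrt(2*516*140 + ((355 + 10796) + 222408)) = sqrt(144480 + (11151 + 222408)) = sqrt(144480 + 233559) = sqrt(378039)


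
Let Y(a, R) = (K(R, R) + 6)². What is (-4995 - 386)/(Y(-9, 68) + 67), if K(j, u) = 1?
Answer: -5381/116 ≈ -46.388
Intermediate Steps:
Y(a, R) = 49 (Y(a, R) = (1 + 6)² = 7² = 49)
(-4995 - 386)/(Y(-9, 68) + 67) = (-4995 - 386)/(49 + 67) = -5381/116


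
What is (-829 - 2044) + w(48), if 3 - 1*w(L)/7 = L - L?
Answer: -2852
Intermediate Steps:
w(L) = 21 (w(L) = 21 - 7*(L - L) = 21 - 7*0 = 21 + 0 = 21)
(-829 - 2044) + w(48) = (-829 - 2044) + 21 = -2873 + 21 = -2852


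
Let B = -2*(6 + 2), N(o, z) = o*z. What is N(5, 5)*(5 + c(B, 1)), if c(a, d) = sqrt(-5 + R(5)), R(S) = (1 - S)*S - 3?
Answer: 125 + 50*I*sqrt(7) ≈ 125.0 + 132.29*I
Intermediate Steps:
B = -16 (B = -2*8 = -16)
R(S) = -3 + S*(1 - S) (R(S) = S*(1 - S) - 3 = -3 + S*(1 - S))
c(a, d) = 2*I*sqrt(7) (c(a, d) = sqrt(-5 + (-3 + 5 - 1*5**2)) = sqrt(-5 + (-3 + 5 - 1*25)) = sqrt(-5 + (-3 + 5 - 25)) = sqrt(-5 - 23) = sqrt(-28) = 2*I*sqrt(7))
N(5, 5)*(5 + c(B, 1)) = (5*5)*(5 + 2*I*sqrt(7)) = 25*(5 + 2*I*sqrt(7)) = 125 + 50*I*sqrt(7)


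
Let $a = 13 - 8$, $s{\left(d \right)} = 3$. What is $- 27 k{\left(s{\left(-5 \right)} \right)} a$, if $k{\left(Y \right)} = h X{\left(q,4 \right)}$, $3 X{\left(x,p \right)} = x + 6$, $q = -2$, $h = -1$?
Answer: $180$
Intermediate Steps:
$X{\left(x,p \right)} = 2 + \frac{x}{3}$ ($X{\left(x,p \right)} = \frac{x + 6}{3} = \frac{6 + x}{3} = 2 + \frac{x}{3}$)
$a = 5$
$k{\left(Y \right)} = - \frac{4}{3}$ ($k{\left(Y \right)} = - (2 + \frac{1}{3} \left(-2\right)) = - (2 - \frac{2}{3}) = \left(-1\right) \frac{4}{3} = - \frac{4}{3}$)
$- 27 k{\left(s{\left(-5 \right)} \right)} a = \left(-27\right) \left(- \frac{4}{3}\right) 5 = 36 \cdot 5 = 180$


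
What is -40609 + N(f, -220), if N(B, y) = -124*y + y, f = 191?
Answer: -13549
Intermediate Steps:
N(B, y) = -123*y
-40609 + N(f, -220) = -40609 - 123*(-220) = -40609 + 27060 = -13549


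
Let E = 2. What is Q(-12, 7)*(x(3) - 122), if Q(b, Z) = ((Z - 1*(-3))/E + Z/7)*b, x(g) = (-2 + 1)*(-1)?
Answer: 8712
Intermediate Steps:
x(g) = 1 (x(g) = -1*(-1) = 1)
Q(b, Z) = b*(3/2 + 9*Z/14) (Q(b, Z) = ((Z - 1*(-3))/2 + Z/7)*b = ((Z + 3)*(½) + Z*(⅐))*b = ((3 + Z)*(½) + Z/7)*b = ((3/2 + Z/2) + Z/7)*b = (3/2 + 9*Z/14)*b = b*(3/2 + 9*Z/14))
Q(-12, 7)*(x(3) - 122) = ((3/14)*(-12)*(7 + 3*7))*(1 - 122) = ((3/14)*(-12)*(7 + 21))*(-121) = ((3/14)*(-12)*28)*(-121) = -72*(-121) = 8712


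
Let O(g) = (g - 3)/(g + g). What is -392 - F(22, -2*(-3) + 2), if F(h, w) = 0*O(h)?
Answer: -392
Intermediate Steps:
O(g) = (-3 + g)/(2*g) (O(g) = (-3 + g)/((2*g)) = (-3 + g)*(1/(2*g)) = (-3 + g)/(2*g))
F(h, w) = 0 (F(h, w) = 0*((-3 + h)/(2*h)) = 0)
-392 - F(22, -2*(-3) + 2) = -392 - 1*0 = -392 + 0 = -392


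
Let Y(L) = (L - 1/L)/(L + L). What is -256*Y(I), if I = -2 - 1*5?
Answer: -6144/49 ≈ -125.39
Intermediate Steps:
I = -7 (I = -2 - 5 = -7)
Y(L) = (L - 1/L)/(2*L) (Y(L) = (L - 1/L)/((2*L)) = (L - 1/L)*(1/(2*L)) = (L - 1/L)/(2*L))
-256*Y(I) = -128*(-1 + (-7)**2)/(-7)**2 = -128*(-1 + 49)/49 = -128*48/49 = -256*24/49 = -6144/49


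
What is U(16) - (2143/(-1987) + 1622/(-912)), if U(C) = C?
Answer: 17085817/906072 ≈ 18.857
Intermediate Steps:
U(16) - (2143/(-1987) + 1622/(-912)) = 16 - (2143/(-1987) + 1622/(-912)) = 16 - (2143*(-1/1987) + 1622*(-1/912)) = 16 - (-2143/1987 - 811/456) = 16 - 1*(-2588665/906072) = 16 + 2588665/906072 = 17085817/906072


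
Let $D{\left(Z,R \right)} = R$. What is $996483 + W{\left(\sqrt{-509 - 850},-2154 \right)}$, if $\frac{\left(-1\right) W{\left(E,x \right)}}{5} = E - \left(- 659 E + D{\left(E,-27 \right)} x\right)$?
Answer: $1287273 - 9900 i \sqrt{151} \approx 1.2873 \cdot 10^{6} - 1.2165 \cdot 10^{5} i$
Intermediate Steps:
$W{\left(E,x \right)} = - 3300 E - 135 x$ ($W{\left(E,x \right)} = - 5 \left(E - \left(- 659 E - 27 x\right)\right) = - 5 \left(E + \left(27 x + 659 E\right)\right) = - 5 \left(27 x + 660 E\right) = - 3300 E - 135 x$)
$996483 + W{\left(\sqrt{-509 - 850},-2154 \right)} = 996483 - \left(-290790 + 3300 \sqrt{-509 - 850}\right) = 996483 + \left(- 3300 \sqrt{-1359} + 290790\right) = 996483 + \left(- 3300 \cdot 3 i \sqrt{151} + 290790\right) = 996483 + \left(- 9900 i \sqrt{151} + 290790\right) = 996483 + \left(290790 - 9900 i \sqrt{151}\right) = 1287273 - 9900 i \sqrt{151}$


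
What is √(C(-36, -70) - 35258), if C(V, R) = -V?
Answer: I*√35222 ≈ 187.68*I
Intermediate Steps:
√(C(-36, -70) - 35258) = √(-1*(-36) - 35258) = √(36 - 35258) = √(-35222) = I*√35222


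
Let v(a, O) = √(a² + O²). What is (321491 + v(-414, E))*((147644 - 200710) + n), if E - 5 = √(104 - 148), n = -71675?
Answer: -40103108831 - 124741*√(171377 + 20*I*√11) ≈ -4.0155e+10 - 9993.8*I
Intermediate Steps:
E = 5 + 2*I*√11 (E = 5 + √(104 - 148) = 5 + √(-44) = 5 + 2*I*√11 ≈ 5.0 + 6.6332*I)
v(a, O) = √(O² + a²)
(321491 + v(-414, E))*((147644 - 200710) + n) = (321491 + √((5 + 2*I*√11)² + (-414)²))*((147644 - 200710) - 71675) = (321491 + √((5 + 2*I*√11)² + 171396))*(-53066 - 71675) = (321491 + √(171396 + (5 + 2*I*√11)²))*(-124741) = -40103108831 - 124741*√(171396 + (5 + 2*I*√11)²)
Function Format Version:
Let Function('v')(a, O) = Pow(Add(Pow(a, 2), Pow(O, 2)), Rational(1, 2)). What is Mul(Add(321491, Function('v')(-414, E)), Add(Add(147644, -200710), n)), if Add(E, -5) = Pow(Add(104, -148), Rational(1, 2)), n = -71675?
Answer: Add(-40103108831, Mul(-124741, Pow(Add(171377, Mul(20, I, Pow(11, Rational(1, 2)))), Rational(1, 2)))) ≈ Add(-4.0155e+10, Mul(-9993.8, I))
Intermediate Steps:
E = Add(5, Mul(2, I, Pow(11, Rational(1, 2)))) (E = Add(5, Pow(Add(104, -148), Rational(1, 2))) = Add(5, Pow(-44, Rational(1, 2))) = Add(5, Mul(2, I, Pow(11, Rational(1, 2)))) ≈ Add(5.0000, Mul(6.6332, I)))
Function('v')(a, O) = Pow(Add(Pow(O, 2), Pow(a, 2)), Rational(1, 2))
Mul(Add(321491, Function('v')(-414, E)), Add(Add(147644, -200710), n)) = Mul(Add(321491, Pow(Add(Pow(Add(5, Mul(2, I, Pow(11, Rational(1, 2)))), 2), Pow(-414, 2)), Rational(1, 2))), Add(Add(147644, -200710), -71675)) = Mul(Add(321491, Pow(Add(Pow(Add(5, Mul(2, I, Pow(11, Rational(1, 2)))), 2), 171396), Rational(1, 2))), Add(-53066, -71675)) = Mul(Add(321491, Pow(Add(171396, Pow(Add(5, Mul(2, I, Pow(11, Rational(1, 2)))), 2)), Rational(1, 2))), -124741) = Add(-40103108831, Mul(-124741, Pow(Add(171396, Pow(Add(5, Mul(2, I, Pow(11, Rational(1, 2)))), 2)), Rational(1, 2))))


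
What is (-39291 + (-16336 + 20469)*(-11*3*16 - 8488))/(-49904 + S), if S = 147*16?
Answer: 37302419/47552 ≈ 784.46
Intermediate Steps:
S = 2352
(-39291 + (-16336 + 20469)*(-11*3*16 - 8488))/(-49904 + S) = (-39291 + (-16336 + 20469)*(-11*3*16 - 8488))/(-49904 + 2352) = (-39291 + 4133*(-33*16 - 8488))/(-47552) = (-39291 + 4133*(-528 - 8488))*(-1/47552) = (-39291 + 4133*(-9016))*(-1/47552) = (-39291 - 37263128)*(-1/47552) = -37302419*(-1/47552) = 37302419/47552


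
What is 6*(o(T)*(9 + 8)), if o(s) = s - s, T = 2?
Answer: 0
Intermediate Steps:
o(s) = 0
6*(o(T)*(9 + 8)) = 6*(0*(9 + 8)) = 6*(0*17) = 6*0 = 0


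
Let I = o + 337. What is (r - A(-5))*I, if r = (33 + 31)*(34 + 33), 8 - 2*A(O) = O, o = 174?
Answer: 4375693/2 ≈ 2.1878e+6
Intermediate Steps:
A(O) = 4 - O/2
r = 4288 (r = 64*67 = 4288)
I = 511 (I = 174 + 337 = 511)
(r - A(-5))*I = (4288 - (4 - 1/2*(-5)))*511 = (4288 - (4 + 5/2))*511 = (4288 - 1*13/2)*511 = (4288 - 13/2)*511 = (8563/2)*511 = 4375693/2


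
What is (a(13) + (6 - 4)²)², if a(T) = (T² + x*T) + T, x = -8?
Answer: 6724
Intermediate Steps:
a(T) = T² - 7*T (a(T) = (T² - 8*T) + T = T² - 7*T)
(a(13) + (6 - 4)²)² = (13*(-7 + 13) + (6 - 4)²)² = (13*6 + 2²)² = (78 + 4)² = 82² = 6724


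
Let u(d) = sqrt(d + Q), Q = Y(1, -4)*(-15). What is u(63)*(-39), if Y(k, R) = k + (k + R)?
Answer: -39*sqrt(93) ≈ -376.10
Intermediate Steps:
Y(k, R) = R + 2*k (Y(k, R) = k + (R + k) = R + 2*k)
Q = 30 (Q = (-4 + 2*1)*(-15) = (-4 + 2)*(-15) = -2*(-15) = 30)
u(d) = sqrt(30 + d) (u(d) = sqrt(d + 30) = sqrt(30 + d))
u(63)*(-39) = sqrt(30 + 63)*(-39) = sqrt(93)*(-39) = -39*sqrt(93)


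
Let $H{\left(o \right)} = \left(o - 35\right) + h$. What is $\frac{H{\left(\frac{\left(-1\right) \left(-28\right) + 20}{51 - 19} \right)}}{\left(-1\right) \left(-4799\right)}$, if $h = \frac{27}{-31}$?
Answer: $- \frac{2131}{297538} \approx -0.0071621$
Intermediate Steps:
$h = - \frac{27}{31}$ ($h = 27 \left(- \frac{1}{31}\right) = - \frac{27}{31} \approx -0.87097$)
$H{\left(o \right)} = - \frac{1112}{31} + o$ ($H{\left(o \right)} = \left(o - 35\right) - \frac{27}{31} = \left(-35 + o\right) - \frac{27}{31} = - \frac{1112}{31} + o$)
$\frac{H{\left(\frac{\left(-1\right) \left(-28\right) + 20}{51 - 19} \right)}}{\left(-1\right) \left(-4799\right)} = \frac{- \frac{1112}{31} + \frac{\left(-1\right) \left(-28\right) + 20}{51 - 19}}{\left(-1\right) \left(-4799\right)} = \frac{- \frac{1112}{31} + \frac{28 + 20}{32}}{4799} = \left(- \frac{1112}{31} + 48 \cdot \frac{1}{32}\right) \frac{1}{4799} = \left(- \frac{1112}{31} + \frac{3}{2}\right) \frac{1}{4799} = \left(- \frac{2131}{62}\right) \frac{1}{4799} = - \frac{2131}{297538}$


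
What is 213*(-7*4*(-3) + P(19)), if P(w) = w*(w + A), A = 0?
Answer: 94785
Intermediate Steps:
P(w) = w² (P(w) = w*(w + 0) = w*w = w²)
213*(-7*4*(-3) + P(19)) = 213*(-7*4*(-3) + 19²) = 213*(-28*(-3) + 361) = 213*(84 + 361) = 213*445 = 94785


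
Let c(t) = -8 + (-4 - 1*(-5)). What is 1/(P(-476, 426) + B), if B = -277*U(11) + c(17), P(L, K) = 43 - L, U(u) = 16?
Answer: -1/3920 ≈ -0.00025510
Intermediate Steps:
c(t) = -7 (c(t) = -8 + (-4 + 5) = -8 + 1 = -7)
B = -4439 (B = -277*16 - 7 = -4432 - 7 = -4439)
1/(P(-476, 426) + B) = 1/((43 - 1*(-476)) - 4439) = 1/((43 + 476) - 4439) = 1/(519 - 4439) = 1/(-3920) = -1/3920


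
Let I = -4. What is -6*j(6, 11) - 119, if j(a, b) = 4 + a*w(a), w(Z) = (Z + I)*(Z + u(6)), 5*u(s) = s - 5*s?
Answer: -1147/5 ≈ -229.40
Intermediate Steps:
u(s) = -4*s/5 (u(s) = (s - 5*s)/5 = (-4*s)/5 = -4*s/5)
w(Z) = (-4 + Z)*(-24/5 + Z) (w(Z) = (Z - 4)*(Z - ⅘*6) = (-4 + Z)*(Z - 24/5) = (-4 + Z)*(-24/5 + Z))
j(a, b) = 4 + a*(96/5 + a² - 44*a/5)
-6*j(6, 11) - 119 = -6*(4 + (⅕)*6*(96 - 44*6 + 5*6²)) - 119 = -6*(4 + (⅕)*6*(96 - 264 + 5*36)) - 119 = -6*(4 + (⅕)*6*(96 - 264 + 180)) - 119 = -6*(4 + (⅕)*6*12) - 119 = -6*(4 + 72/5) - 119 = -6*92/5 - 119 = -552/5 - 119 = -1147/5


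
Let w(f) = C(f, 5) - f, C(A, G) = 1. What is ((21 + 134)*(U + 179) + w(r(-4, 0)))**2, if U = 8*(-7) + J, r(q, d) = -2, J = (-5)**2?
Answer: 526381249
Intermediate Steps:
J = 25
w(f) = 1 - f
U = -31 (U = 8*(-7) + 25 = -56 + 25 = -31)
((21 + 134)*(U + 179) + w(r(-4, 0)))**2 = ((21 + 134)*(-31 + 179) + (1 - 1*(-2)))**2 = (155*148 + (1 + 2))**2 = (22940 + 3)**2 = 22943**2 = 526381249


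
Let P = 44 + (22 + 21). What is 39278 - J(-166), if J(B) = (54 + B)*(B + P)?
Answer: 30430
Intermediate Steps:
P = 87 (P = 44 + 43 = 87)
J(B) = (54 + B)*(87 + B) (J(B) = (54 + B)*(B + 87) = (54 + B)*(87 + B))
39278 - J(-166) = 39278 - (4698 + (-166)**2 + 141*(-166)) = 39278 - (4698 + 27556 - 23406) = 39278 - 1*8848 = 39278 - 8848 = 30430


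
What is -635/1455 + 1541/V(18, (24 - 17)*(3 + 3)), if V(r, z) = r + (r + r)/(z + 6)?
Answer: 594733/7275 ≈ 81.750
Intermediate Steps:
V(r, z) = r + 2*r/(6 + z) (V(r, z) = r + (2*r)/(6 + z) = r + 2*r/(6 + z))
-635/1455 + 1541/V(18, (24 - 17)*(3 + 3)) = -635/1455 + 1541/((18*(8 + (24 - 17)*(3 + 3))/(6 + (24 - 17)*(3 + 3)))) = -635*1/1455 + 1541/((18*(8 + 7*6)/(6 + 7*6))) = -127/291 + 1541/((18*(8 + 42)/(6 + 42))) = -127/291 + 1541/((18*50/48)) = -127/291 + 1541/((18*(1/48)*50)) = -127/291 + 1541/(75/4) = -127/291 + 1541*(4/75) = -127/291 + 6164/75 = 594733/7275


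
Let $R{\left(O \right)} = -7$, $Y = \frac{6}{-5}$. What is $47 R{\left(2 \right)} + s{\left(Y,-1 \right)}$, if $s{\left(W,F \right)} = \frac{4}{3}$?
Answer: $- \frac{983}{3} \approx -327.67$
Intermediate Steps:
$Y = - \frac{6}{5}$ ($Y = 6 \left(- \frac{1}{5}\right) = - \frac{6}{5} \approx -1.2$)
$s{\left(W,F \right)} = \frac{4}{3}$ ($s{\left(W,F \right)} = 4 \cdot \frac{1}{3} = \frac{4}{3}$)
$47 R{\left(2 \right)} + s{\left(Y,-1 \right)} = 47 \left(-7\right) + \frac{4}{3} = -329 + \frac{4}{3} = - \frac{983}{3}$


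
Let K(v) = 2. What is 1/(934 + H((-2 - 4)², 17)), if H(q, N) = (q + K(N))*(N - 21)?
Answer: 1/782 ≈ 0.0012788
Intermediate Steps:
H(q, N) = (-21 + N)*(2 + q) (H(q, N) = (q + 2)*(N - 21) = (2 + q)*(-21 + N) = (-21 + N)*(2 + q))
1/(934 + H((-2 - 4)², 17)) = 1/(934 + (-42 - 21*(-2 - 4)² + 2*17 + 17*(-2 - 4)²)) = 1/(934 + (-42 - 21*(-6)² + 34 + 17*(-6)²)) = 1/(934 + (-42 - 21*36 + 34 + 17*36)) = 1/(934 + (-42 - 756 + 34 + 612)) = 1/(934 - 152) = 1/782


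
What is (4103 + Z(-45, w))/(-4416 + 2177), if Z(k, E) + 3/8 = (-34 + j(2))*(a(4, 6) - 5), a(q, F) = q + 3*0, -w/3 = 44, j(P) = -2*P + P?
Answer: -33109/17912 ≈ -1.8484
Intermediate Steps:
j(P) = -P
w = -132 (w = -3*44 = -132)
a(q, F) = q (a(q, F) = q + 0 = q)
Z(k, E) = 285/8 (Z(k, E) = -3/8 + (-34 - 1*2)*(4 - 5) = -3/8 + (-34 - 2)*(-1) = -3/8 - 36*(-1) = -3/8 + 36 = 285/8)
(4103 + Z(-45, w))/(-4416 + 2177) = (4103 + 285/8)/(-4416 + 2177) = (33109/8)/(-2239) = (33109/8)*(-1/2239) = -33109/17912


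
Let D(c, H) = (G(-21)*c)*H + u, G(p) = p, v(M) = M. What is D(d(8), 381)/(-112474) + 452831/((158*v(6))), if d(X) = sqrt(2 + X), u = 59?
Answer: 25465828981/53312676 + 8001*sqrt(10)/112474 ≈ 477.89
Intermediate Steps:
D(c, H) = 59 - 21*H*c (D(c, H) = (-21*c)*H + 59 = -21*H*c + 59 = 59 - 21*H*c)
D(d(8), 381)/(-112474) + 452831/((158*v(6))) = (59 - 21*381*sqrt(2 + 8))/(-112474) + 452831/((158*6)) = (59 - 21*381*sqrt(10))*(-1/112474) + 452831/948 = (59 - 8001*sqrt(10))*(-1/112474) + 452831*(1/948) = (-59/112474 + 8001*sqrt(10)/112474) + 452831/948 = 25465828981/53312676 + 8001*sqrt(10)/112474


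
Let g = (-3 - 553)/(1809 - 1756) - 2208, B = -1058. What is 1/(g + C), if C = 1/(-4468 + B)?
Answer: -292878/649747133 ≈ -0.00045076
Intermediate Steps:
C = -1/5526 (C = 1/(-4468 - 1058) = 1/(-5526) = -1/5526 ≈ -0.00018096)
g = -117580/53 (g = -556/53 - 2208 = -117580/53 ≈ -2218.5)
1/(g + C) = 1/(-117580/53 - 1/5526) = 1/(-649747133/292878) = -292878/649747133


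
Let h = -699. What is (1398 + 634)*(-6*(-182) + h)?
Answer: 798576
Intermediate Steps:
(1398 + 634)*(-6*(-182) + h) = (1398 + 634)*(-6*(-182) - 699) = 2032*(1092 - 699) = 2032*393 = 798576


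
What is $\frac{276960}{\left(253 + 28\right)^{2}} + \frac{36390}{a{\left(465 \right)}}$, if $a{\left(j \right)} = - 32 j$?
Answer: $\frac{41592467}{39164656} \approx 1.062$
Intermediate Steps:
$\frac{276960}{\left(253 + 28\right)^{2}} + \frac{36390}{a{\left(465 \right)}} = \frac{276960}{\left(253 + 28\right)^{2}} + \frac{36390}{\left(-32\right) 465} = \frac{276960}{281^{2}} + \frac{36390}{-14880} = \frac{276960}{78961} + 36390 \left(- \frac{1}{14880}\right) = 276960 \cdot \frac{1}{78961} - \frac{1213}{496} = \frac{276960}{78961} - \frac{1213}{496} = \frac{41592467}{39164656}$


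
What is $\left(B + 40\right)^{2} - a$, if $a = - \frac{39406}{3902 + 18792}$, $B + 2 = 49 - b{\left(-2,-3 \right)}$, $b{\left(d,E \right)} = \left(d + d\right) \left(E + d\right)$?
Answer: $\frac{50956386}{11347} \approx 4490.7$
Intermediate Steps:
$b{\left(d,E \right)} = 2 d \left(E + d\right)$
$B = 27$ ($B = -2 + \left(49 - 2 \left(-2\right) \left(-3 - 2\right)\right) = -2 + \left(49 - 2 \left(-2\right) \left(-5\right)\right) = -2 + \left(49 - 20\right) = -2 + 29 = 27$)
$a = - \frac{19703}{11347}$ ($a = - \frac{39406}{22694} = \left(-39406\right) \frac{1}{22694} = - \frac{19703}{11347} \approx -1.7364$)
$\left(B + 40\right)^{2} - a = \left(27 + 40\right)^{2} - - \frac{19703}{11347} = 67^{2} + \frac{19703}{11347} = 4489 + \frac{19703}{11347} = \frac{50956386}{11347}$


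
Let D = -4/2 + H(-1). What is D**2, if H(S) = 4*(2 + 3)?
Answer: 324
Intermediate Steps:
H(S) = 20 (H(S) = 4*5 = 20)
D = 18 (D = -4/2 + 20 = (1/2)*(-4) + 20 = -2 + 20 = 18)
D**2 = 18**2 = 324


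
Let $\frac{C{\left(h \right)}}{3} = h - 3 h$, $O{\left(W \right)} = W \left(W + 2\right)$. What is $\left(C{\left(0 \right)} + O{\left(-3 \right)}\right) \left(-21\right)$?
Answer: $-63$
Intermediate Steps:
$O{\left(W \right)} = W \left(2 + W\right)$
$C{\left(h \right)} = - 6 h$ ($C{\left(h \right)} = 3 \left(h - 3 h\right) = 3 \left(- 2 h\right) = - 6 h$)
$\left(C{\left(0 \right)} + O{\left(-3 \right)}\right) \left(-21\right) = \left(\left(-6\right) 0 - 3 \left(2 - 3\right)\right) \left(-21\right) = \left(0 - -3\right) \left(-21\right) = \left(0 + 3\right) \left(-21\right) = 3 \left(-21\right) = -63$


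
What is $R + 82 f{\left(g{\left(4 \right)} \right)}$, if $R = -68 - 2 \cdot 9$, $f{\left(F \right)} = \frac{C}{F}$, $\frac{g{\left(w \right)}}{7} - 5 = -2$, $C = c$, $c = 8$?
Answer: $- \frac{1150}{21} \approx -54.762$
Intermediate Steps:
$C = 8$
$g{\left(w \right)} = 21$ ($g{\left(w \right)} = 35 + 7 \left(-2\right) = 35 - 14 = 21$)
$f{\left(F \right)} = \frac{8}{F}$
$R = -86$ ($R = -68 - 18 = -86$)
$R + 82 f{\left(g{\left(4 \right)} \right)} = -86 + 82 \cdot \frac{8}{21} = -86 + \frac{656}{21} = - \frac{1150}{21}$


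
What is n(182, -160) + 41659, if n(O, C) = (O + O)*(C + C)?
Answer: -74821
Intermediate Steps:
n(O, C) = 4*C*O (n(O, C) = (2*O)*(2*C) = 4*C*O)
n(182, -160) + 41659 = 4*(-160)*182 + 41659 = -116480 + 41659 = -74821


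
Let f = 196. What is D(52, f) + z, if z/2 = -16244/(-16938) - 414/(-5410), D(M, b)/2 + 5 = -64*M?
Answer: -152661581384/22908645 ≈ -6663.9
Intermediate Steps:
D(M, b) = -10 - 128*M (D(M, b) = -10 + 2*(-64*M) = -10 - 128*M)
z = 47446186/22908645 (z = 2*(-16244/(-16938) - 414/(-5410)) = 2*(-16244*(-1/16938) - 414*(-1/5410)) = 2*(8122/8469 + 207/2705) = 2*(23723093/22908645) = 47446186/22908645 ≈ 2.0711)
D(52, f) + z = (-10 - 128*52) + 47446186/22908645 = (-10 - 6656) + 47446186/22908645 = -6666 + 47446186/22908645 = -152661581384/22908645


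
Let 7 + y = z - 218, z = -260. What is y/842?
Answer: -485/842 ≈ -0.57601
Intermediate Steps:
y = -485 (y = -7 + (-260 - 218) = -7 - 478 = -485)
y/842 = -485/842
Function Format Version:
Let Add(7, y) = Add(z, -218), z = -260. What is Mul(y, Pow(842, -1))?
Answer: Rational(-485, 842) ≈ -0.57601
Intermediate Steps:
y = -485 (y = Add(-7, Add(-260, -218)) = Add(-7, -478) = -485)
Mul(y, Pow(842, -1)) = Mul(-485, Pow(842, -1)) = Mul(-485, Rational(1, 842)) = Rational(-485, 842)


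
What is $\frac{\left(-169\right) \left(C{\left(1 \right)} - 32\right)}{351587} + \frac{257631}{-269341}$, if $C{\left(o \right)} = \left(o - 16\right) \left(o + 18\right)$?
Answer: $- \frac{76150305004}{94696794167} \approx -0.80415$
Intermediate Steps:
$C{\left(o \right)} = \left(-16 + o\right) \left(18 + o\right)$
$\frac{\left(-169\right) \left(C{\left(1 \right)} - 32\right)}{351587} + \frac{257631}{-269341} = \frac{\left(-169\right) \left(\left(-288 + 1^{2} + 2 \cdot 1\right) - 32\right)}{351587} + \frac{257631}{-269341} = - 169 \left(\left(-288 + 1 + 2\right) - 32\right) \frac{1}{351587} + 257631 \left(- \frac{1}{269341}\right) = - 169 \left(-285 - 32\right) \frac{1}{351587} - \frac{257631}{269341} = \left(-169\right) \left(-317\right) \frac{1}{351587} - \frac{257631}{269341} = 53573 \cdot \frac{1}{351587} - \frac{257631}{269341} = \frac{53573}{351587} - \frac{257631}{269341} = - \frac{76150305004}{94696794167}$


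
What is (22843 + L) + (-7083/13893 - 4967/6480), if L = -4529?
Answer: 549544326863/30008880 ≈ 18313.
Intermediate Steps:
(22843 + L) + (-7083/13893 - 4967/6480) = (22843 - 4529) + (-7083/13893 - 4967/6480) = 18314 + (-7083*1/13893 - 4967*1/6480) = 18314 + (-2361/4631 - 4967/6480) = 18314 - 38301457/30008880 = 549544326863/30008880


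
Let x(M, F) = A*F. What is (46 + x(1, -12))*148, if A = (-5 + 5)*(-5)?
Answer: 6808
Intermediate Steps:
A = 0 (A = 0*(-5) = 0)
x(M, F) = 0 (x(M, F) = 0*F = 0)
(46 + x(1, -12))*148 = (46 + 0)*148 = 46*148 = 6808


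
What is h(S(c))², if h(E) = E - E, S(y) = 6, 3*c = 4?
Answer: 0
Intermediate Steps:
c = 4/3 (c = (⅓)*4 = 4/3 ≈ 1.3333)
h(E) = 0
h(S(c))² = 0² = 0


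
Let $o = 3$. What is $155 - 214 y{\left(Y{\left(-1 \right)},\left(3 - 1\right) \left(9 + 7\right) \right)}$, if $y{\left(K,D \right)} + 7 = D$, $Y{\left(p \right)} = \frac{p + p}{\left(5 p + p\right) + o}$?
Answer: $-5195$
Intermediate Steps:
$Y{\left(p \right)} = \frac{2 p}{3 + 6 p}$ ($Y{\left(p \right)} = \frac{p + p}{\left(5 p + p\right) + 3} = \frac{2 p}{6 p + 3} = \frac{2 p}{3 + 6 p}$)
$y{\left(K,D \right)} = -7 + D$
$155 - 214 y{\left(Y{\left(-1 \right)},\left(3 - 1\right) \left(9 + 7\right) \right)} = 155 - 214 \left(-7 + \left(3 - 1\right) \left(9 + 7\right)\right) = 155 - 214 \left(-7 + 2 \cdot 16\right) = 155 - 214 \left(-7 + 32\right) = 155 - 5350 = -5195$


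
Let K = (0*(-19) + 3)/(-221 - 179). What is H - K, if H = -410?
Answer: -163997/400 ≈ -409.99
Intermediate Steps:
K = -3/400 (K = (0 + 3)/(-400) = 3*(-1/400) = -3/400 ≈ -0.0075000)
H - K = -410 - 1*(-3/400) = -410 + 3/400 = -163997/400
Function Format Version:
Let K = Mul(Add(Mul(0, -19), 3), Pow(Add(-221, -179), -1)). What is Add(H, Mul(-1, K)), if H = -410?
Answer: Rational(-163997, 400) ≈ -409.99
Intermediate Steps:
K = Rational(-3, 400) (K = Mul(Add(0, 3), Pow(-400, -1)) = Mul(3, Rational(-1, 400)) = Rational(-3, 400) ≈ -0.0075000)
Add(H, Mul(-1, K)) = Add(-410, Mul(-1, Rational(-3, 400))) = Add(-410, Rational(3, 400)) = Rational(-163997, 400)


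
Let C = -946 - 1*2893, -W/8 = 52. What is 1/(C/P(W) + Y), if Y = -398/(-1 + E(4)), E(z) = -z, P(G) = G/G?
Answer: -5/18797 ≈ -0.00026600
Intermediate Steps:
W = -416 (W = -8*52 = -416)
P(G) = 1
C = -3839 (C = -946 - 2893 = -3839)
Y = 398/5 (Y = -398/(-1 - 1*4) = -398/(-1 - 4) = -398/(-5) = -⅕*(-398) = 398/5 ≈ 79.600)
1/(C/P(W) + Y) = 1/(-3839/1 + 398/5) = 1/(-3839*1 + 398/5) = 1/(-3839 + 398/5) = 1/(-18797/5) = -5/18797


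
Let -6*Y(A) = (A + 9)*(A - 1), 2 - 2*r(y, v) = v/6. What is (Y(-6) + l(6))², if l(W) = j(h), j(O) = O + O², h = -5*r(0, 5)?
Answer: 1713481/20736 ≈ 82.633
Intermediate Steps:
r(y, v) = 1 - v/12 (r(y, v) = 1 - v/(2*6) = 1 - v/12)
Y(A) = -(-1 + A)*(9 + A)/6 (Y(A) = -(A + 9)*(A - 1)/6 = -(9 + A)*(-1 + A)/6 = -(-1 + A)*(9 + A)/6)
h = -35/12 (h = -5*(1 - 1/12*5) = -5*(1 - 5/12) = -5*7/12 = -35/12 ≈ -2.9167)
l(W) = 805/144 (l(W) = -35*(1 - 35/12)/12 = -35/12*(-23/12) = 805/144)
(Y(-6) + l(6))² = ((3/2 - 4/3*(-6) - ⅙*(-6)²) + 805/144)² = ((3/2 + 8 - ⅙*36) + 805/144)² = ((3/2 + 8 - 6) + 805/144)² = (7/2 + 805/144)² = (1309/144)² = 1713481/20736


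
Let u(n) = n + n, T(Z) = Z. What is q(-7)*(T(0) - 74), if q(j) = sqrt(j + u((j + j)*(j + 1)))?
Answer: -74*sqrt(161) ≈ -938.96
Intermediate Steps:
u(n) = 2*n
q(j) = sqrt(j + 4*j*(1 + j)) (q(j) = sqrt(j + 2*((j + j)*(j + 1))) = sqrt(j + 2*((2*j)*(1 + j))) = sqrt(j + 2*(2*j*(1 + j))) = sqrt(j + 4*j*(1 + j)))
q(-7)*(T(0) - 74) = sqrt(-7*(5 + 4*(-7)))*(0 - 74) = sqrt(-7*(5 - 28))*(-74) = sqrt(-7*(-23))*(-74) = sqrt(161)*(-74) = -74*sqrt(161)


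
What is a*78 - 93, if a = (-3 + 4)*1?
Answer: -15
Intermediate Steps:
a = 1 (a = 1*1 = 1)
a*78 - 93 = 1*78 - 93 = 78 - 93 = -15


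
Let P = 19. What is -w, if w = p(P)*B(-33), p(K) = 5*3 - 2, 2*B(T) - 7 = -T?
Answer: -260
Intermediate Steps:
B(T) = 7/2 - T/2 (B(T) = 7/2 + (-T)/2 = 7/2 - T/2)
p(K) = 13 (p(K) = 15 - 2 = 13)
w = 260 (w = 13*(7/2 - ½*(-33)) = 13*(7/2 + 33/2) = 13*20 = 260)
-w = -1*260 = -260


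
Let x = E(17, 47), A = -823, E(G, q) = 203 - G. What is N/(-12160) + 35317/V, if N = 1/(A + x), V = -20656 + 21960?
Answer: 34195332243/1262584960 ≈ 27.084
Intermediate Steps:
V = 1304
x = 186 (x = 203 - 1*17 = 203 - 17 = 186)
N = -1/637 (N = 1/(-823 + 186) = 1/(-637) = -1/637 ≈ -0.0015699)
N/(-12160) + 35317/V = -1/637/(-12160) + 35317/1304 = -1/637*(-1/12160) + 35317*(1/1304) = 1/7745920 + 35317/1304 = 34195332243/1262584960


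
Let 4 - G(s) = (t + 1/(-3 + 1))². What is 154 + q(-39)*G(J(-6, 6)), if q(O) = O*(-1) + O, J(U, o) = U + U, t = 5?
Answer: 154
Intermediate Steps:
J(U, o) = 2*U
G(s) = -65/4 (G(s) = 4 - (5 + 1/(-3 + 1))² = 4 - (5 + 1/(-2))² = 4 - (5 - ½)² = 4 - (9/2)² = 4 - 1*81/4 = 4 - 81/4 = -65/4)
q(O) = 0 (q(O) = -O + O = 0)
154 + q(-39)*G(J(-6, 6)) = 154 + 0*(-65/4) = 154 + 0 = 154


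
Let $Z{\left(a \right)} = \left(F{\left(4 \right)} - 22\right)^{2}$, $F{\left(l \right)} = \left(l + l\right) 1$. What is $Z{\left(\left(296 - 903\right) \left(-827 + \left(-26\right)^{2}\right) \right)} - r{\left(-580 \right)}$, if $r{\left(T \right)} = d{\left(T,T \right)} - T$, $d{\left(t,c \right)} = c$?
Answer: $196$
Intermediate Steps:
$F{\left(l \right)} = 2 l$ ($F{\left(l \right)} = 2 l 1 = 2 l$)
$r{\left(T \right)} = 0$ ($r{\left(T \right)} = T - T = 0$)
$Z{\left(a \right)} = 196$ ($Z{\left(a \right)} = \left(2 \cdot 4 - 22\right)^{2} = \left(8 - 22\right)^{2} = \left(-14\right)^{2} = 196$)
$Z{\left(\left(296 - 903\right) \left(-827 + \left(-26\right)^{2}\right) \right)} - r{\left(-580 \right)} = 196 - 0 = 196 + 0 = 196$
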